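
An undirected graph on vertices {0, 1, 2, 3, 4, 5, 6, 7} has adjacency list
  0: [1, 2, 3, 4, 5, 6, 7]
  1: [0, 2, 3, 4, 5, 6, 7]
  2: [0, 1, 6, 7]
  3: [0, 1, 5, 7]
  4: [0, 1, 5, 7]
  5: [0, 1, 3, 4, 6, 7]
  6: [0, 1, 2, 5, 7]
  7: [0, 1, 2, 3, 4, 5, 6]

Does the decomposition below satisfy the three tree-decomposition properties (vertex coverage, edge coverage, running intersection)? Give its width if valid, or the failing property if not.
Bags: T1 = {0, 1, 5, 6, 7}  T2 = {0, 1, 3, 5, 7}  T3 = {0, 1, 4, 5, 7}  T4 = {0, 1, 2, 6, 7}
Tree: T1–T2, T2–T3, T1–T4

Vertex coverage: the bags together contain {0, 1, 2, 3, 4, 5, 6, 7}, the full vertex set. Edge coverage: each edge of G has both endpoints in at least one bag. Running intersection: for every vertex, the bags containing it form a connected subtree. All three properties hold, so this is a valid tree decomposition of width max|bag| − 1 = 4, and hence tw(G) ≤ 4.

Yes; width 4.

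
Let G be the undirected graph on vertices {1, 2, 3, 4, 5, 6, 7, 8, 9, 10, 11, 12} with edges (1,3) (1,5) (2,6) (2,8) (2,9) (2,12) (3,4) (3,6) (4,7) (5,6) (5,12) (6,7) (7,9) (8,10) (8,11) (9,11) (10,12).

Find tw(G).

A width-3 tree decomposition is:
Bags: B1 = {1, 3, 4, 7}  B2 = {1, 3, 6, 7}  B3 = {1, 5, 6, 7}  B4 = {5, 6, 7, 9}  B5 = {2, 5, 6, 9}  B6 = {2, 5, 9, 12}  B7 = {2, 9, 11, 12}  B8 = {2, 8, 11, 12}  B9 = {8, 10, 11, 12}
Tree: B1–B2, B2–B3, B3–B4, B4–B5, B5–B6, B6–B7, B7–B8, B8–B9
Every bag has size at most 4, so the width is 4 − 1 = 3 and tw(G) ≤ 3. For the lower bound: the 4 vertex sets {1,3,4}, {7}, {6}, {2,5,9,12} are disjoint, each induces a connected subgraph, and every pair is joined by at least one edge of G. Contracting each set to a single vertex therefore yields K_{4} as a minor, and since treewidth is minor-monotone, tw(G) ≥ tw(K_{4}) = 3. Therefore the treewidth is 3.

3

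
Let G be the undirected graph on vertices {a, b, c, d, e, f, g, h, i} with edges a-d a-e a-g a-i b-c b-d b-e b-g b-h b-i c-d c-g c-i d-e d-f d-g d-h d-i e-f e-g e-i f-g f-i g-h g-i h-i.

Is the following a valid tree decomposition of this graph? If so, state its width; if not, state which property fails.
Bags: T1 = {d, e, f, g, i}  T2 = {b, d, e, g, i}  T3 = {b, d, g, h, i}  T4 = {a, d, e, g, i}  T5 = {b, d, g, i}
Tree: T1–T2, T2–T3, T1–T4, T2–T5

A tree decomposition must satisfy three properties: every vertex lies in some bag; for every edge, both endpoints lie together in some bag; and for every vertex, the bags containing it form a connected subtree. Here vertex c appears in no bag, so the decomposition is invalid.

No — vertex c appears in no bag.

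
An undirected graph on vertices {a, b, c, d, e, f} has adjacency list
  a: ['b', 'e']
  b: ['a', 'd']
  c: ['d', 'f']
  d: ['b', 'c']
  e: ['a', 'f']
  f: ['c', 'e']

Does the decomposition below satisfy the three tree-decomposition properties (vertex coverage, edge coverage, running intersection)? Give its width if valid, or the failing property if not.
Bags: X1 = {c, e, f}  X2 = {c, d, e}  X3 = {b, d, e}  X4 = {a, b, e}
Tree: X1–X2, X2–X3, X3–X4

Yes; width 2.

Vertex coverage: the bags together contain {a, b, c, d, e, f}, the full vertex set. Edge coverage: each edge of G has both endpoints in at least one bag. Running intersection: for every vertex, the bags containing it form a connected subtree. All three properties hold, so this is a valid tree decomposition of width max|bag| − 1 = 2, and hence tw(G) ≤ 2.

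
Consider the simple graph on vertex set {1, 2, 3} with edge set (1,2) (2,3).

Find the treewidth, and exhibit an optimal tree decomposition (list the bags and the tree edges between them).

Treewidth 1.
One such decomposition:
Bags: B1 = {2, 3}  B2 = {1, 2}
Tree: B1–B2

Each bag holds 2 vertices, so the decomposition has width 1, which upper-bounds the treewidth. Since G has at least one edge (e.g. 2–3), it is not an edgeless graph, so tw(G) ≥ 1. Combining the bounds, tw(G) = 1.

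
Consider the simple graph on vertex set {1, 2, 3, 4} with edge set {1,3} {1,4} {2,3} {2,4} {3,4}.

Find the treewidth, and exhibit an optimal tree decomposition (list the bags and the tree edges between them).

The largest bag has 3 vertices, giving width 2; this decomposition certifies tw(G) ≤ 2. On the other hand G contains the 3-clique {1, 3, 4}. A clique must lie in a single bag of any decomposition, so no decomposition can have width below 2. Therefore the treewidth is 2.

Treewidth 2.
One such decomposition:
Bags: B1 = {1, 3, 4}  B2 = {2, 3, 4}
Tree: B1–B2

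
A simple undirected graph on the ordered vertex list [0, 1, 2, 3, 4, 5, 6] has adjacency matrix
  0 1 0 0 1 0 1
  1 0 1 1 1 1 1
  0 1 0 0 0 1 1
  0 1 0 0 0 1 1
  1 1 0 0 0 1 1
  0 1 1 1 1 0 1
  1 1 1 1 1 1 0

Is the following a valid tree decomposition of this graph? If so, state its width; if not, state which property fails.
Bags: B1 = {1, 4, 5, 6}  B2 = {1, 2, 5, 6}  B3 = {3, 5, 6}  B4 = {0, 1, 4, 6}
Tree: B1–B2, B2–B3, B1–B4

A tree decomposition must satisfy three properties: every vertex lies in some bag; for every edge, both endpoints lie together in some bag; and for every vertex, the bags containing it form a connected subtree. Here edge (1,3) lies in no bag, so the decomposition is invalid.

No — edge (1,3) lies in no bag.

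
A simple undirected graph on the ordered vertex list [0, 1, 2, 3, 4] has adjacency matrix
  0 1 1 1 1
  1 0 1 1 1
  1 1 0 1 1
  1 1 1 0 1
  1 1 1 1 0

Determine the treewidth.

A width-4 tree decomposition is:
Bags: B1 = {0, 1, 2, 3, 4}
Tree: (single bag)
A single bag containing all 5 vertices is trivially a valid decomposition of width 4. On the other hand G contains the 5-clique {0, 1, 2, 3, 4}. A clique must lie in a single bag of any decomposition, so no decomposition can have width below 4. Hence tw(G) = 4 exactly.

4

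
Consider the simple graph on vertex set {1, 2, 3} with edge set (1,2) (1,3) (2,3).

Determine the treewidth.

2

A width-2 tree decomposition is:
Bags: B1 = {1, 2, 3}
Tree: (single bag)
With just one bag of size 3, the width is 3 − 1 = 2, so tw(G) ≤ 2. On the other hand G contains the 3-clique {1, 2, 3}. A clique must lie in a single bag of any decomposition, so no decomposition can have width below 2. Hence tw(G) = 2 exactly.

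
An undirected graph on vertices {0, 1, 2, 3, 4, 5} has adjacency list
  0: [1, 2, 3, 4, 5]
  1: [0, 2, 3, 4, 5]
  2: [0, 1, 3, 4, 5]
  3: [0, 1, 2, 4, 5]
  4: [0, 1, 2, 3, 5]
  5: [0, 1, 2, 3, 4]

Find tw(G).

A width-5 tree decomposition is:
Bags: B1 = {0, 1, 2, 3, 4, 5}
Tree: (single bag)
A single bag containing all 6 vertices is trivially a valid decomposition of width 5. Conversely, {0, 1, 2, 3, 4, 5} is a clique of size 6, and the vertices of any clique must share a bag in every tree decomposition; so some bag has ≥ 6 vertices and tw(G) ≥ 5. Hence tw(G) = 5 exactly.

5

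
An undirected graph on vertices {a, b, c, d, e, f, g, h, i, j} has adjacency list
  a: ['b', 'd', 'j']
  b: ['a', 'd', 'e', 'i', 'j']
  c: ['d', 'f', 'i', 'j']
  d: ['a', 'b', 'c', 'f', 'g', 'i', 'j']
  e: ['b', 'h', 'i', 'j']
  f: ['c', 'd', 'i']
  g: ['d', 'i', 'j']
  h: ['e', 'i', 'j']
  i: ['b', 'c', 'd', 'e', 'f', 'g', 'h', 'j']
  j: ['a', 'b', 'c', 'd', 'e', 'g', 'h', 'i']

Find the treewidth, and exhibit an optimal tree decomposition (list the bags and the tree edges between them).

The largest bag has 4 vertices, giving width 3; this decomposition certifies tw(G) ≤ 3. Conversely, {a, b, d, j} is a clique of size 4, and the vertices of any clique must share a bag in every tree decomposition; so some bag has ≥ 4 vertices and tw(G) ≥ 3. Therefore the treewidth is 3.

Treewidth 3.
Bags: B1 = {d, g, i, j}  B2 = {b, d, i, j}  B3 = {b, e, i, j}  B4 = {c, d, i, j}  B5 = {e, h, i, j}  B6 = {a, b, d, j}  B7 = {c, d, f, i}
Tree: B1–B2, B2–B3, B1–B4, B3–B5, B2–B6, B4–B7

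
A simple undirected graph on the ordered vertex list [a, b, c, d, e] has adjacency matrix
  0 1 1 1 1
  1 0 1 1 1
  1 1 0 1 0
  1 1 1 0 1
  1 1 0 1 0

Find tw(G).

A width-3 tree decomposition is:
Bags: B1 = {a, b, c, d}  B2 = {a, b, d, e}
Tree: B1–B2
Each bag holds 4 vertices, so the decomposition has width 3, which upper-bounds the treewidth. On the other hand G contains the 4-clique {a, b, d, e}. A clique must lie in a single bag of any decomposition, so no decomposition can have width below 3. Therefore the treewidth is 3.

3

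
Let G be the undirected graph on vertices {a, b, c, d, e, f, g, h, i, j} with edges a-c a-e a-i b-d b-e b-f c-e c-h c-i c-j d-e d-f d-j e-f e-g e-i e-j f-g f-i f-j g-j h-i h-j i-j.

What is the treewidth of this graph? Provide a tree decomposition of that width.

Each bag holds 4 vertices, so the decomposition has width 3, which upper-bounds the treewidth. On the other hand G contains the 4-clique {a, c, e, i}. A clique must lie in a single bag of any decomposition, so no decomposition can have width below 3. The upper and lower bounds meet at 3, so that is the treewidth.

Treewidth 3.
Bags: B1 = {b, d, e, f}  B2 = {d, e, f, j}  B3 = {e, f, i, j}  B4 = {c, e, i, j}  B5 = {e, f, g, j}  B6 = {c, h, i, j}  B7 = {a, c, e, i}
Tree: B1–B2, B2–B3, B3–B4, B2–B5, B4–B6, B4–B7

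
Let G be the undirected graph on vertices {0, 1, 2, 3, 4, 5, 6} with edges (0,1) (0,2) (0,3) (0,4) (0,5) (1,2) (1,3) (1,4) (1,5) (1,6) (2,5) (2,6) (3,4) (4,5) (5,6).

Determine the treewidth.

A width-3 tree decomposition is:
Bags: B1 = {0, 1, 4, 5}  B2 = {0, 1, 2, 5}  B3 = {1, 2, 5, 6}  B4 = {0, 1, 3, 4}
Tree: B1–B2, B2–B3, B1–B4
Each bag holds 4 vertices, so the decomposition has width 3, which upper-bounds the treewidth. On the other hand G contains the 4-clique {0, 1, 2, 5}. A clique must lie in a single bag of any decomposition, so no decomposition can have width below 3. Hence tw(G) = 3 exactly.

3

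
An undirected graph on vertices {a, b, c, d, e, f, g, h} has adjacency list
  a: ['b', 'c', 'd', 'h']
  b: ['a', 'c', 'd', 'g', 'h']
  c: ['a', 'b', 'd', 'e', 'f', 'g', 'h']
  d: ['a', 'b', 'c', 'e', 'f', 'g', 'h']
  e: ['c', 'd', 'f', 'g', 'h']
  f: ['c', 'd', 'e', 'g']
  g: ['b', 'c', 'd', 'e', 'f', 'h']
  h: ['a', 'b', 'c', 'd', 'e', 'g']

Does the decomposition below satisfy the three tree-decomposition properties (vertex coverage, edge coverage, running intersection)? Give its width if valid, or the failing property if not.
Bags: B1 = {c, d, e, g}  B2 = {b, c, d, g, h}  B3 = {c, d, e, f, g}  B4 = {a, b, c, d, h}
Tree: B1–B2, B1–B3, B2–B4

A tree decomposition must satisfy three properties: every vertex lies in some bag; for every edge, both endpoints lie together in some bag; and for every vertex, the bags containing it form a connected subtree. Here edge (h,e) lies in no bag, so the decomposition is invalid.

No — edge (h,e) lies in no bag.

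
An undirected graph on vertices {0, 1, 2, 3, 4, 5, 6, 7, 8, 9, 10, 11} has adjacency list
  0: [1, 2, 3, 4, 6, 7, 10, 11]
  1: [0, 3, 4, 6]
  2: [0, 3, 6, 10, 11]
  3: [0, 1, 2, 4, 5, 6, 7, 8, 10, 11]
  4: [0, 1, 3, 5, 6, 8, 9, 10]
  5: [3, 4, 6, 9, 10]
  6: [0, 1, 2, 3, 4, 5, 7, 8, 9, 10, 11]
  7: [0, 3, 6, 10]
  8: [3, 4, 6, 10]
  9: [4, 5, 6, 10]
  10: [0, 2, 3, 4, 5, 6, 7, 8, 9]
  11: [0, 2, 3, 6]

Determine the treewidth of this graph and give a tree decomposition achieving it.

Every bag has size at most 5, so the width is 5 − 1 = 4 and tw(G) ≤ 4. On the other hand G contains the 5-clique {4, 5, 6, 9, 10}. A clique must lie in a single bag of any decomposition, so no decomposition can have width below 4. Therefore the treewidth is 4.

Treewidth 4.
One such decomposition:
Bags: B1 = {3, 4, 6, 8, 10}  B2 = {0, 3, 4, 6, 10}  B3 = {0, 2, 3, 6, 10}  B4 = {0, 3, 6, 7, 10}  B5 = {3, 4, 5, 6, 10}  B6 = {4, 5, 6, 9, 10}  B7 = {0, 2, 3, 6, 11}  B8 = {0, 1, 3, 4, 6}
Tree: B1–B2, B2–B3, B3–B4, B1–B5, B5–B6, B3–B7, B2–B8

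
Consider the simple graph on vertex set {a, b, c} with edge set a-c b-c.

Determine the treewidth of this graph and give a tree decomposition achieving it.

Every bag has size at most 2, so the width is 2 − 1 = 1 and tw(G) ≤ 1. G has an edge, so its treewidth is at least 1. Therefore the treewidth is 1.

Treewidth 1.
One such decomposition:
Bags: B1 = {b, c}  B2 = {a, c}
Tree: B1–B2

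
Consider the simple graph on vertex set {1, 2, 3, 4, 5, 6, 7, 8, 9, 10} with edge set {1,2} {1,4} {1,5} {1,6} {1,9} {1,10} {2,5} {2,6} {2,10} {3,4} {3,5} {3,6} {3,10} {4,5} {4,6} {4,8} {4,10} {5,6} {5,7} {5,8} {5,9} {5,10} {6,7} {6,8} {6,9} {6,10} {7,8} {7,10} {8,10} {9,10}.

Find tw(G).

A width-4 tree decomposition is:
Bags: B1 = {1, 4, 5, 6, 10}  B2 = {4, 5, 6, 8, 10}  B3 = {1, 5, 6, 9, 10}  B4 = {5, 6, 7, 8, 10}  B5 = {3, 4, 5, 6, 10}  B6 = {1, 2, 5, 6, 10}
Tree: B1–B2, B1–B3, B2–B4, B1–B5, B3–B6
The largest bag has 5 vertices, giving width 4; this decomposition certifies tw(G) ≤ 4. For the lower bound, the 5 vertices {4, 5, 6, 8, 10} are pairwise adjacent, and any tree decomposition puts a clique entirely inside one bag — forcing width ≥ 4. The upper and lower bounds meet at 4, so that is the treewidth.

4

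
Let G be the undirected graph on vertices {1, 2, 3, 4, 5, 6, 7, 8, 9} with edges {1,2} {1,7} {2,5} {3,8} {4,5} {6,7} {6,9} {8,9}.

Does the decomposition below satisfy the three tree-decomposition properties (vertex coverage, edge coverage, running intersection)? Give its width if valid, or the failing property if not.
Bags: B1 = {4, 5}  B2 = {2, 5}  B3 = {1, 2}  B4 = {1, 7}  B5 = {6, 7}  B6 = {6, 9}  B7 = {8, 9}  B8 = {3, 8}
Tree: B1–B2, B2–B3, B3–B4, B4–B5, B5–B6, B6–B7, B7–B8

Yes; width 1.

Checking the three conditions: (i) the bags cover all of {1, 2, 3, 4, 5, 6, 7, 8, 9}; (ii) for each edge, some bag contains both endpoints; (iii) the bags containing any fixed vertex form a subtree. All hold, so the decomposition is valid with width 2 − 1 = 1.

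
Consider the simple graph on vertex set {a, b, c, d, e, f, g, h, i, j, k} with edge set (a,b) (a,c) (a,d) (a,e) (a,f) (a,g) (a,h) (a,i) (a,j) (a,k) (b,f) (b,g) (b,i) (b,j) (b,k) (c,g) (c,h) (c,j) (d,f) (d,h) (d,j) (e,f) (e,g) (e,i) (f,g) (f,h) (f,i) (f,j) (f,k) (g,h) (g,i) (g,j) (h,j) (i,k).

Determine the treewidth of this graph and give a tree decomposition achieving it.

The largest bag has 5 vertices, giving width 4; this decomposition certifies tw(G) ≤ 4. Conversely, {a, c, g, h, j} is a clique of size 5, and the vertices of any clique must share a bag in every tree decomposition; so some bag has ≥ 5 vertices and tw(G) ≥ 4. Combining the bounds, tw(G) = 4.

Treewidth 4.
One optimal decomposition is:
Bags: B1 = {a, b, f, g, j}  B2 = {a, f, g, h, j}  B3 = {a, d, f, h, j}  B4 = {a, b, f, g, i}  B5 = {a, e, f, g, i}  B6 = {a, c, g, h, j}  B7 = {a, b, f, i, k}
Tree: B1–B2, B2–B3, B1–B4, B4–B5, B2–B6, B4–B7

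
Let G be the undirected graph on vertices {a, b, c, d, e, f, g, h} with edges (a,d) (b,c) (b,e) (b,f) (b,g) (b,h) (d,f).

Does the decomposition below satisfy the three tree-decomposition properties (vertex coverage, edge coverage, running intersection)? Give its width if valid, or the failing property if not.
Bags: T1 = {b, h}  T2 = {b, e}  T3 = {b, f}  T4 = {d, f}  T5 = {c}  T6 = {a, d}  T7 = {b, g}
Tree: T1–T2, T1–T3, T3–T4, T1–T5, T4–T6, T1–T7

A tree decomposition must satisfy three properties: every vertex lies in some bag; for every edge, both endpoints lie together in some bag; and for every vertex, the bags containing it form a connected subtree. Here edge (b,c) lies in no bag, so the decomposition is invalid.

No — edge (b,c) lies in no bag.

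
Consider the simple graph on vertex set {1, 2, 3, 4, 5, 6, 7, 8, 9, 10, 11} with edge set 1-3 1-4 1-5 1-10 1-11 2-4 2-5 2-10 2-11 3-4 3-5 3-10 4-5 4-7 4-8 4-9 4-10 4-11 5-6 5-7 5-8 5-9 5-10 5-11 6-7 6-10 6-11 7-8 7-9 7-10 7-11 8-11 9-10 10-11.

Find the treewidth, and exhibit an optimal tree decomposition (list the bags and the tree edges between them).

Every bag has size at most 5, so the width is 5 − 1 = 4 and tw(G) ≤ 4. On the other hand G contains the 5-clique {4, 5, 7, 8, 11}. A clique must lie in a single bag of any decomposition, so no decomposition can have width below 4. Combining the bounds, tw(G) = 4.

Treewidth 4.
One such decomposition:
Bags: B1 = {4, 5, 7, 8, 11}  B2 = {4, 5, 7, 10, 11}  B3 = {1, 4, 5, 10, 11}  B4 = {5, 6, 7, 10, 11}  B5 = {4, 5, 7, 9, 10}  B6 = {1, 3, 4, 5, 10}  B7 = {2, 4, 5, 10, 11}
Tree: B1–B2, B2–B3, B2–B4, B2–B5, B3–B6, B2–B7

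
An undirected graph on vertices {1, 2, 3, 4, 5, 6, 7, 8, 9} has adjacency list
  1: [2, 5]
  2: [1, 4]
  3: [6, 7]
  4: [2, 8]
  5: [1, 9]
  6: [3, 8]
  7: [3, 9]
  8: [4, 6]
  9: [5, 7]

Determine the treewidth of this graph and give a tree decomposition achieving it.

Every bag has size at most 3, so the width is 3 − 1 = 2 and tw(G) ≤ 2. The edges 4–2–1–5–9–7–3–6–8–4 form a cycle, so G is not a tree and its treewidth is at least 2. The upper and lower bounds meet at 2, so that is the treewidth.

Treewidth 2.
One such decomposition:
Bags: B1 = {1, 2, 4}  B2 = {1, 4, 5}  B3 = {4, 5, 9}  B4 = {4, 7, 9}  B5 = {3, 4, 7}  B6 = {3, 4, 6}  B7 = {4, 6, 8}
Tree: B1–B2, B2–B3, B3–B4, B4–B5, B5–B6, B6–B7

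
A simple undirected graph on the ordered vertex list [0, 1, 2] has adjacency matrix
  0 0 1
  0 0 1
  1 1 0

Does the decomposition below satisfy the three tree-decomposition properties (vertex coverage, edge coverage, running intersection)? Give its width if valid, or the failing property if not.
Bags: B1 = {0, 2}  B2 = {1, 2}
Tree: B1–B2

Every vertex of G appears in some bag (union = {0, 1, 2}); every edge is covered by a bag; and for each vertex v the set of bags containing v is connected in the bag tree. The decomposition is therefore valid. The largest bag has 2 vertices, so the width is 1.

Yes; width 1.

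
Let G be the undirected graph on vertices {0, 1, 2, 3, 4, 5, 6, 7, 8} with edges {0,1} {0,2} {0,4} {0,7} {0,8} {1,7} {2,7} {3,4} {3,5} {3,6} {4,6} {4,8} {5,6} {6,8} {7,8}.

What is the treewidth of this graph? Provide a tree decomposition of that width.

Every bag has size at most 3, so the width is 3 − 1 = 2 and tw(G) ≤ 2. For the lower bound, the 3 vertices {0, 4, 8} are pairwise adjacent, and any tree decomposition puts a clique entirely inside one bag — forcing width ≥ 2. The upper and lower bounds meet at 2, so that is the treewidth.

Treewidth 2.
One such decomposition:
Bags: B1 = {4, 6, 8}  B2 = {0, 4, 8}  B3 = {3, 4, 6}  B4 = {0, 7, 8}  B5 = {3, 5, 6}  B6 = {0, 1, 7}  B7 = {0, 2, 7}
Tree: B1–B2, B1–B3, B2–B4, B3–B5, B4–B6, B6–B7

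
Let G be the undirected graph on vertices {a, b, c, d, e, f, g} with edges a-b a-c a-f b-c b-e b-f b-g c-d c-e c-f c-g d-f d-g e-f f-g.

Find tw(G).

A width-3 tree decomposition is:
Bags: B1 = {c, d, f, g}  B2 = {b, c, f, g}  B3 = {a, b, c, f}  B4 = {b, c, e, f}
Tree: B1–B2, B2–B3, B3–B4
The largest bag has 4 vertices, giving width 3; this decomposition certifies tw(G) ≤ 3. On the other hand G contains the 4-clique {c, d, f, g}. A clique must lie in a single bag of any decomposition, so no decomposition can have width below 3. Therefore the treewidth is 3.

3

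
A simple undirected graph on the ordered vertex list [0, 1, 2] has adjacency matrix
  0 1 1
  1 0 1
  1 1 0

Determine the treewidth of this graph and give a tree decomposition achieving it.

Treewidth 2.
Bags: B1 = {0, 1, 2}
Tree: (single bag)

A single bag containing all 3 vertices is trivially a valid decomposition of width 2. On the other hand G contains the 3-clique {0, 1, 2}. A clique must lie in a single bag of any decomposition, so no decomposition can have width below 2. Combining the bounds, tw(G) = 2.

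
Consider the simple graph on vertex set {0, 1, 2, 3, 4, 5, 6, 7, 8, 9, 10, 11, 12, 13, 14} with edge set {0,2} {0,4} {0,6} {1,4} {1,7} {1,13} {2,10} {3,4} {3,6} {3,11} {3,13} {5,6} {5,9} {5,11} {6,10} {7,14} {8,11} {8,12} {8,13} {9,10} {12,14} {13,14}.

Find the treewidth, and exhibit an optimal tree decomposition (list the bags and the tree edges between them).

The largest bag has 4 vertices, giving width 3; this decomposition certifies tw(G) ≤ 3. For the lower bound: the 4 vertex sets {7,12,14}, {1}, {13}, {3,4,8,11} are disjoint, each induces a connected subgraph, and every pair is joined by at least one edge of G. Contracting each set to a single vertex therefore yields K_{4} as a minor, and since treewidth is minor-monotone, tw(G) ≥ tw(K_{4}) = 3. Hence tw(G) = 3 exactly.

Treewidth 3.
One optimal decomposition is:
Bags: B1 = {1, 7, 12, 14}  B2 = {1, 12, 13, 14}  B3 = {1, 8, 12, 13}  B4 = {1, 4, 8, 13}  B5 = {3, 4, 8, 13}  B6 = {3, 4, 8, 11}  B7 = {0, 3, 4, 11}  B8 = {0, 3, 6, 11}  B9 = {0, 5, 6, 11}  B10 = {0, 2, 5, 6}  B11 = {2, 5, 6, 10}  B12 = {2, 5, 9, 10}
Tree: B1–B2, B2–B3, B3–B4, B4–B5, B5–B6, B6–B7, B7–B8, B8–B9, B9–B10, B10–B11, B11–B12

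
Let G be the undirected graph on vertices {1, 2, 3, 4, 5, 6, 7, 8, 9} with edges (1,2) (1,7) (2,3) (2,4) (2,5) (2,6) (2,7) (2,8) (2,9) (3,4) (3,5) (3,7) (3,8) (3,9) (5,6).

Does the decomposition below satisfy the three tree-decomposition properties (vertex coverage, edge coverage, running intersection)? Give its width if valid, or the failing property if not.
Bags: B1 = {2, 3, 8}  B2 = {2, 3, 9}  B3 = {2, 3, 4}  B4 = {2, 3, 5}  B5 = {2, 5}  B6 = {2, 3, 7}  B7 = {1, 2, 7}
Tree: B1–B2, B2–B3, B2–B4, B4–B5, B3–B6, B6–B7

A tree decomposition must satisfy three properties: every vertex lies in some bag; for every edge, both endpoints lie together in some bag; and for every vertex, the bags containing it form a connected subtree. Here vertex 6 appears in no bag, so the decomposition is invalid.

No — vertex 6 appears in no bag.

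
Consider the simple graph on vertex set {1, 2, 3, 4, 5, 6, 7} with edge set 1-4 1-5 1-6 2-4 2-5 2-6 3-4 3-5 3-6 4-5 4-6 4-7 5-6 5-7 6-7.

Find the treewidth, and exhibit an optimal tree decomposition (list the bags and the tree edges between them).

Treewidth 3.
One optimal decomposition is:
Bags: B1 = {4, 5, 6, 7}  B2 = {2, 4, 5, 6}  B3 = {3, 4, 5, 6}  B4 = {1, 4, 5, 6}
Tree: B1–B2, B1–B3, B1–B4

The largest bag has 4 vertices, giving width 3; this decomposition certifies tw(G) ≤ 3. For the lower bound, the 4 vertices {1, 4, 5, 6} are pairwise adjacent, and any tree decomposition puts a clique entirely inside one bag — forcing width ≥ 3. Therefore the treewidth is 3.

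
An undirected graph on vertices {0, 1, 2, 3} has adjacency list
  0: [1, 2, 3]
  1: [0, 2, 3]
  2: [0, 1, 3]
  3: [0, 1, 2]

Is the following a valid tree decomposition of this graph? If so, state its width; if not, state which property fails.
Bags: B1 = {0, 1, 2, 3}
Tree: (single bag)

Yes; width 3.

Checking the three conditions: (i) the bags cover all of {0, 1, 2, 3}; (ii) for each edge, some bag contains both endpoints; (iii) the bags containing any fixed vertex form a subtree. All hold, so the decomposition is valid with width 4 − 1 = 3.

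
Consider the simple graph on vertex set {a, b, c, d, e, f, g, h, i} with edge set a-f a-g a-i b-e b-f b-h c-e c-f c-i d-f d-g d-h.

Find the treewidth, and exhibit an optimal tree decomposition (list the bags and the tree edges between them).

The largest bag has 4 vertices, giving width 3; this decomposition certifies tw(G) ≤ 3. For the lower bound: the 4 vertex sets {c,e,i}, {a}, {f}, {b,d,g,h} are disjoint, each induces a connected subgraph, and every pair is joined by at least one edge of G. Contracting each set to a single vertex therefore yields K_{4} as a minor, and since treewidth is minor-monotone, tw(G) ≥ tw(K_{4}) = 3. Combining the bounds, tw(G) = 3.

Treewidth 3.
Bags: B1 = {a, c, e, i}  B2 = {a, c, e, f}  B3 = {a, b, e, f}  B4 = {a, b, f, g}  B5 = {b, d, f, g}  B6 = {b, d, g, h}
Tree: B1–B2, B2–B3, B3–B4, B4–B5, B5–B6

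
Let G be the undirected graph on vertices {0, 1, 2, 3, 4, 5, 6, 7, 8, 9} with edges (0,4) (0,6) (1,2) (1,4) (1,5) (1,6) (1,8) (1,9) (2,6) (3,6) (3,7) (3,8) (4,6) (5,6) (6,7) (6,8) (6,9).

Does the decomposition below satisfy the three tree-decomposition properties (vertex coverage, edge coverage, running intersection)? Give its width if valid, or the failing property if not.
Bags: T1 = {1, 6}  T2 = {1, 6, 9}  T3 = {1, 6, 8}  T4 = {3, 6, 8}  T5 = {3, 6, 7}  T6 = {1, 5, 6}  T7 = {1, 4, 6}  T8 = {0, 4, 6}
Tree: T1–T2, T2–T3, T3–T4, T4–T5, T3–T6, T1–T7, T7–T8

No — vertex 2 appears in no bag.

A tree decomposition must satisfy three properties: every vertex lies in some bag; for every edge, both endpoints lie together in some bag; and for every vertex, the bags containing it form a connected subtree. Here vertex 2 appears in no bag, so the decomposition is invalid.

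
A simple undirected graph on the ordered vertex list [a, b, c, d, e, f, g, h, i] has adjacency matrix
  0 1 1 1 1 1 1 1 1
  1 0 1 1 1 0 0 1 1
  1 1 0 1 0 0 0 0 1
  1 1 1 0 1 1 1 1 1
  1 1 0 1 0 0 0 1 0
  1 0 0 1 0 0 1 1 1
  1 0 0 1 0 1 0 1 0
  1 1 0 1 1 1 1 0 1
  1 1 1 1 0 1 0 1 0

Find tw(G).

A width-4 tree decomposition is:
Bags: B1 = {a, b, d, h, i}  B2 = {a, b, c, d, i}  B3 = {a, d, f, h, i}  B4 = {a, b, d, e, h}  B5 = {a, d, f, g, h}
Tree: B1–B2, B1–B3, B1–B4, B3–B5
Each bag holds 5 vertices, so the decomposition has width 4, which upper-bounds the treewidth. Conversely, {a, b, d, e, h} is a clique of size 5, and the vertices of any clique must share a bag in every tree decomposition; so some bag has ≥ 5 vertices and tw(G) ≥ 4. The upper and lower bounds meet at 4, so that is the treewidth.

4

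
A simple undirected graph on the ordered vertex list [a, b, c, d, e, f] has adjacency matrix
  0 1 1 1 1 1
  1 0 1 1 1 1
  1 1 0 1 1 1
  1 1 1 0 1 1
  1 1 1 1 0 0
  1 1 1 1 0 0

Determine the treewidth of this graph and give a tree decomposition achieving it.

Each bag holds 5 vertices, so the decomposition has width 4, which upper-bounds the treewidth. On the other hand G contains the 5-clique {a, b, c, d, e}. A clique must lie in a single bag of any decomposition, so no decomposition can have width below 4. Combining the bounds, tw(G) = 4.

Treewidth 4.
One such decomposition:
Bags: B1 = {a, b, c, d, f}  B2 = {a, b, c, d, e}
Tree: B1–B2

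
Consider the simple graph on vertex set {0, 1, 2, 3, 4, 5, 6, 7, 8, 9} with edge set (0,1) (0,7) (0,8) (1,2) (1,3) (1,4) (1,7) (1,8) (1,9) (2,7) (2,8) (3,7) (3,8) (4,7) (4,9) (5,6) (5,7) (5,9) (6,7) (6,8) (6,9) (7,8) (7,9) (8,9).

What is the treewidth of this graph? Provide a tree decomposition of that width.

The largest bag has 4 vertices, giving width 3; this decomposition certifies tw(G) ≤ 3. Conversely, {0, 1, 7, 8} is a clique of size 4, and the vertices of any clique must share a bag in every tree decomposition; so some bag has ≥ 4 vertices and tw(G) ≥ 3. Hence tw(G) = 3 exactly.

Treewidth 3.
One such decomposition:
Bags: B1 = {1, 7, 8, 9}  B2 = {1, 4, 7, 9}  B3 = {1, 2, 7, 8}  B4 = {6, 7, 8, 9}  B5 = {0, 1, 7, 8}  B6 = {1, 3, 7, 8}  B7 = {5, 6, 7, 9}
Tree: B1–B2, B1–B3, B1–B4, B3–B5, B3–B6, B4–B7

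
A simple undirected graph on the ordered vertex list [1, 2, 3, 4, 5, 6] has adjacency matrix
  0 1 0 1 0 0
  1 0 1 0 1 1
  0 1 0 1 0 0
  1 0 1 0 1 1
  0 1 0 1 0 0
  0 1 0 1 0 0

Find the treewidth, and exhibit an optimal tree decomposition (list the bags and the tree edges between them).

Treewidth 2.
Bags: B1 = {2, 3, 4}  B2 = {2, 4, 5}  B3 = {1, 2, 4}  B4 = {2, 4, 6}
Tree: B1–B2, B2–B3, B3–B4

Every bag has size at most 3, so the width is 3 − 1 = 2 and tw(G) ≤ 2. The edges 3–4–5–2–3 form a cycle, so G is not a tree and its treewidth is at least 2. The upper and lower bounds meet at 2, so that is the treewidth.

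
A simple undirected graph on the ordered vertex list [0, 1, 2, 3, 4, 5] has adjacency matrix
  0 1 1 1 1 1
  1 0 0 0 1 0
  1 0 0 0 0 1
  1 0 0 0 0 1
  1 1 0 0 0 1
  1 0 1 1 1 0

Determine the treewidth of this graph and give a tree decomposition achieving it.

The largest bag has 3 vertices, giving width 2; this decomposition certifies tw(G) ≤ 2. For the lower bound, the 3 vertices {0, 1, 4} are pairwise adjacent, and any tree decomposition puts a clique entirely inside one bag — forcing width ≥ 2. The upper and lower bounds meet at 2, so that is the treewidth.

Treewidth 2.
One such decomposition:
Bags: B1 = {0, 3, 5}  B2 = {0, 4, 5}  B3 = {0, 1, 4}  B4 = {0, 2, 5}
Tree: B1–B2, B2–B3, B1–B4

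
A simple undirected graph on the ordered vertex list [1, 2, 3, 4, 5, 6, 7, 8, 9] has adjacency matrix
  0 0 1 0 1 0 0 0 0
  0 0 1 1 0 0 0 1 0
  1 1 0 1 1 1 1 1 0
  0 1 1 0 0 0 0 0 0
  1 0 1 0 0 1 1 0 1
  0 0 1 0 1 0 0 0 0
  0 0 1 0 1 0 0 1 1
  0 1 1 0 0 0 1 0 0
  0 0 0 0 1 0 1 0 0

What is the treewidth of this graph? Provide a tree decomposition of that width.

Treewidth 2.
Bags: B1 = {3, 7, 8}  B2 = {3, 5, 7}  B3 = {5, 7, 9}  B4 = {1, 3, 5}  B5 = {2, 3, 8}  B6 = {2, 3, 4}  B7 = {3, 5, 6}
Tree: B1–B2, B2–B3, B2–B4, B1–B5, B5–B6, B2–B7

Each bag holds 3 vertices, so the decomposition has width 2, which upper-bounds the treewidth. Conversely, {5, 7, 9} is a clique of size 3, and the vertices of any clique must share a bag in every tree decomposition; so some bag has ≥ 3 vertices and tw(G) ≥ 2. Combining the bounds, tw(G) = 2.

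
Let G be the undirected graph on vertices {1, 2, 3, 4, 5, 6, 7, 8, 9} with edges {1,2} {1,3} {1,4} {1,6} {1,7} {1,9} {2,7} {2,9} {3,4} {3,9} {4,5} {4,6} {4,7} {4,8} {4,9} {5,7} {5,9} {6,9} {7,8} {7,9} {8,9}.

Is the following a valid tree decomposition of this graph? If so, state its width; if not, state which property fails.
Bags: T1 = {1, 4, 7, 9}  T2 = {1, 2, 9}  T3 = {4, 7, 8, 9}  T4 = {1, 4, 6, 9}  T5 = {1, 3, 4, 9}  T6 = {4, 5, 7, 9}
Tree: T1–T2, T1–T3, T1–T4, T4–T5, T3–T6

No — edge (7,2) lies in no bag.

A tree decomposition must satisfy three properties: every vertex lies in some bag; for every edge, both endpoints lie together in some bag; and for every vertex, the bags containing it form a connected subtree. Here edge (7,2) lies in no bag, so the decomposition is invalid.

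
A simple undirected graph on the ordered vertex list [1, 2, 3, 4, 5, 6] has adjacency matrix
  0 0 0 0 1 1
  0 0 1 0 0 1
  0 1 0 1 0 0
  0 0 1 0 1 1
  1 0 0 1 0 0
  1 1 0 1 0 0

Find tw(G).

A width-2 tree decomposition is:
Bags: B1 = {2, 3, 4}  B2 = {2, 4, 6}  B3 = {4, 5, 6}  B4 = {1, 5, 6}
Tree: B1–B2, B2–B3, B3–B4
The largest bag has 3 vertices, giving width 2; this decomposition certifies tw(G) ≤ 2. Since 3–2–6–4–3 is a cycle in G, G is not acyclic. Forests are exactly the graphs of treewidth ≤ 1, so tw(G) ≥ 2. Therefore the treewidth is 2.

2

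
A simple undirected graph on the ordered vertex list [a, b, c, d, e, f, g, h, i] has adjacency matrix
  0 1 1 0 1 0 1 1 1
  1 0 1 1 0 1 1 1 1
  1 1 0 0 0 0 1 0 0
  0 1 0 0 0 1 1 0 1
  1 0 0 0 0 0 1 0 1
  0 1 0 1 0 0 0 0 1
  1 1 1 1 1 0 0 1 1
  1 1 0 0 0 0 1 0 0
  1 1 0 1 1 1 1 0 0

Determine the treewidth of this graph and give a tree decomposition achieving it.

The largest bag has 4 vertices, giving width 3; this decomposition certifies tw(G) ≤ 3. For the lower bound, the 4 vertices {a, e, g, i} are pairwise adjacent, and any tree decomposition puts a clique entirely inside one bag — forcing width ≥ 3. The upper and lower bounds meet at 3, so that is the treewidth.

Treewidth 3.
Bags: B1 = {a, b, g, i}  B2 = {b, d, g, i}  B3 = {a, b, g, h}  B4 = {a, e, g, i}  B5 = {a, b, c, g}  B6 = {b, d, f, i}
Tree: B1–B2, B1–B3, B1–B4, B3–B5, B2–B6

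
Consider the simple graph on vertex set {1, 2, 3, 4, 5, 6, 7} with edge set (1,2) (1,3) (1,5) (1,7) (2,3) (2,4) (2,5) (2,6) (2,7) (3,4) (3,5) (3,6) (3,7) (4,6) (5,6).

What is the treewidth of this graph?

3

A width-3 tree decomposition is:
Bags: B1 = {2, 3, 5, 6}  B2 = {1, 2, 3, 5}  B3 = {2, 3, 4, 6}  B4 = {1, 2, 3, 7}
Tree: B1–B2, B1–B3, B2–B4
Every bag has size at most 4, so the width is 4 − 1 = 3 and tw(G) ≤ 3. For the lower bound, the 4 vertices {1, 2, 3, 5} are pairwise adjacent, and any tree decomposition puts a clique entirely inside one bag — forcing width ≥ 3. Therefore the treewidth is 3.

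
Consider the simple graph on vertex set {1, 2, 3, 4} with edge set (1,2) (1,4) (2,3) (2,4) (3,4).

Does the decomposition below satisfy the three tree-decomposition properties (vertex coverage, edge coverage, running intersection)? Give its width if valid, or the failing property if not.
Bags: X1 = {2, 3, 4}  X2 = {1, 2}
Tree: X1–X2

No — edge (4,1) lies in no bag.

A tree decomposition must satisfy three properties: every vertex lies in some bag; for every edge, both endpoints lie together in some bag; and for every vertex, the bags containing it form a connected subtree. Here edge (4,1) lies in no bag, so the decomposition is invalid.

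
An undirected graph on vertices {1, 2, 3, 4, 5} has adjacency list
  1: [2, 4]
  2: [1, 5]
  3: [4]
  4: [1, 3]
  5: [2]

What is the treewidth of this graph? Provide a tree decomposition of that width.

Treewidth 1.
Bags: B1 = {3, 4}  B2 = {1, 4}  B3 = {1, 2}  B4 = {2, 5}
Tree: B1–B2, B2–B3, B3–B4

The largest bag has 2 vertices, giving width 1; this decomposition certifies tw(G) ≤ 1. Any graph with an edge has treewidth ≥ 1, and G has the edge 3–4. Therefore the treewidth is 1.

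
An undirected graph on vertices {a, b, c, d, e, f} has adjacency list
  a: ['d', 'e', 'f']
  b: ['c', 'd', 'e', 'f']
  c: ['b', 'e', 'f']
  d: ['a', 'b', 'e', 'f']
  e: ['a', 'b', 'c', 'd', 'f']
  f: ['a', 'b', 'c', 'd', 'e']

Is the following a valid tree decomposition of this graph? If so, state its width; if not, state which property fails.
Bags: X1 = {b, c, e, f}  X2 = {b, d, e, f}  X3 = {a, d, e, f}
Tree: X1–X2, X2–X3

Checking the three conditions: (i) the bags cover all of {a, b, c, d, e, f}; (ii) for each edge, some bag contains both endpoints; (iii) the bags containing any fixed vertex form a subtree. All hold, so the decomposition is valid with width 4 − 1 = 3.

Yes; width 3.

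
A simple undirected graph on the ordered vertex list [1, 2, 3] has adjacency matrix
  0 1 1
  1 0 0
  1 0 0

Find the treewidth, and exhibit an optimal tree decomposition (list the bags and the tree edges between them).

Treewidth 1.
Bags: B1 = {1, 3}  B2 = {1, 2}
Tree: B1–B2

Each bag holds 2 vertices, so the decomposition has width 1, which upper-bounds the treewidth. Any graph with an edge has treewidth ≥ 1, and G has the edge 1–3. Therefore the treewidth is 1.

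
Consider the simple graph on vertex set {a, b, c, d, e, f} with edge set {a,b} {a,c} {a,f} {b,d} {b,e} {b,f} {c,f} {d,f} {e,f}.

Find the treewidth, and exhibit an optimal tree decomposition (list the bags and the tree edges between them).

Each bag holds 3 vertices, so the decomposition has width 2, which upper-bounds the treewidth. On the other hand G contains the 3-clique {a, c, f}. A clique must lie in a single bag of any decomposition, so no decomposition can have width below 2. Combining the bounds, tw(G) = 2.

Treewidth 2.
One such decomposition:
Bags: B1 = {a, c, f}  B2 = {a, b, f}  B3 = {b, e, f}  B4 = {b, d, f}
Tree: B1–B2, B2–B3, B3–B4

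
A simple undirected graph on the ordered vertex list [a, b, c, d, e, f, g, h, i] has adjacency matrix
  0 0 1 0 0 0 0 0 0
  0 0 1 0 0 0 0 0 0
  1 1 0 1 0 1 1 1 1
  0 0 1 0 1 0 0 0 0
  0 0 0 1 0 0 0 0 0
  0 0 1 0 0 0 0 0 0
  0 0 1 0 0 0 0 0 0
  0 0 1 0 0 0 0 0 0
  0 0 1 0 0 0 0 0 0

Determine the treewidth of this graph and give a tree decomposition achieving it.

Each bag holds 2 vertices, so the decomposition has width 1, which upper-bounds the treewidth. Any graph with an edge has treewidth ≥ 1, and G has the edge c–f. Therefore the treewidth is 1.

Treewidth 1.
One such decomposition:
Bags: B1 = {c, f}  B2 = {c, d}  B3 = {b, c}  B4 = {a, c}  B5 = {d, e}  B6 = {c, i}  B7 = {c, h}  B8 = {c, g}
Tree: B1–B2, B2–B3, B3–B4, B2–B5, B3–B6, B6–B7, B2–B8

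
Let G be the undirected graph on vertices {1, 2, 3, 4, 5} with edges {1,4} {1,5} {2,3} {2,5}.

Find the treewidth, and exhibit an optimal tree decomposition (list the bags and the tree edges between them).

Every bag has size at most 2, so the width is 2 − 1 = 1 and tw(G) ≤ 1. G has an edge, so its treewidth is at least 1. The upper and lower bounds meet at 1, so that is the treewidth.

Treewidth 1.
Bags: B1 = {2, 3}  B2 = {2, 5}  B3 = {1, 5}  B4 = {1, 4}
Tree: B1–B2, B2–B3, B3–B4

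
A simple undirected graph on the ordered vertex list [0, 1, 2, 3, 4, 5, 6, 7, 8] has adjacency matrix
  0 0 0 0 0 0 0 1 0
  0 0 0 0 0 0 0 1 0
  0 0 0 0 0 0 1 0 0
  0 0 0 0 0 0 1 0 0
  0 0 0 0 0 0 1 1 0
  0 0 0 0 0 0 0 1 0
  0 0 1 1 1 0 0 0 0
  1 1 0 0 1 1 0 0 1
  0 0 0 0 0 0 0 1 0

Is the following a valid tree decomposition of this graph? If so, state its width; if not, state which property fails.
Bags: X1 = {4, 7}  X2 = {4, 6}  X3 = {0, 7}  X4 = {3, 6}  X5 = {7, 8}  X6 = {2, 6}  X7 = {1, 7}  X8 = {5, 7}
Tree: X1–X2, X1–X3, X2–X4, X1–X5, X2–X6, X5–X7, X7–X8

Every vertex of G appears in some bag (union = {0, 1, 2, 3, 4, 5, 6, 7, 8}); every edge is covered by a bag; and for each vertex v the set of bags containing v is connected in the bag tree. The decomposition is therefore valid. The largest bag has 2 vertices, so the width is 1.

Yes; width 1.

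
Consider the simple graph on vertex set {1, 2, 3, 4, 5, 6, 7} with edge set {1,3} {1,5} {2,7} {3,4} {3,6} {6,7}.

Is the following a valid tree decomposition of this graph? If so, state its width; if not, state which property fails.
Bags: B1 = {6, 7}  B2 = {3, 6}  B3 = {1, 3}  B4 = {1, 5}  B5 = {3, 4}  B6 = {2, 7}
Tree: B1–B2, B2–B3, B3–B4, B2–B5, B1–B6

Checking the three conditions: (i) the bags cover all of {1, 2, 3, 4, 5, 6, 7}; (ii) for each edge, some bag contains both endpoints; (iii) the bags containing any fixed vertex form a subtree. All hold, so the decomposition is valid with width 2 − 1 = 1.

Yes; width 1.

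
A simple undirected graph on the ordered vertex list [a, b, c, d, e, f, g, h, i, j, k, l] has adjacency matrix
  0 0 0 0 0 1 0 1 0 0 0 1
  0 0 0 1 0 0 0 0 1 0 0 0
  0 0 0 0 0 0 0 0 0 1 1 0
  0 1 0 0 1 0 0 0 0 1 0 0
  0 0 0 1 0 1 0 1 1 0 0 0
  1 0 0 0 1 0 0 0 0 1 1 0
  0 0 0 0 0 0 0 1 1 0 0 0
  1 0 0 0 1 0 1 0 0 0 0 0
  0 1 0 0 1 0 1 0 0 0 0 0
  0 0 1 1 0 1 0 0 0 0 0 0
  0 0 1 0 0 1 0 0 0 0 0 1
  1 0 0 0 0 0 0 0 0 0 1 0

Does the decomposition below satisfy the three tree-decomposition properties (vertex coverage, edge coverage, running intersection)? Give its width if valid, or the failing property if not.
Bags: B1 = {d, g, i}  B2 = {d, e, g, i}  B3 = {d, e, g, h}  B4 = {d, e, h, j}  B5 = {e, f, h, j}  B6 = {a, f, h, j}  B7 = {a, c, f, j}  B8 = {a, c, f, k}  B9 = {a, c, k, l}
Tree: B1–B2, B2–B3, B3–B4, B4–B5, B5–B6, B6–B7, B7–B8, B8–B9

A tree decomposition must satisfy three properties: every vertex lies in some bag; for every edge, both endpoints lie together in some bag; and for every vertex, the bags containing it form a connected subtree. Here vertex b appears in no bag, so the decomposition is invalid.

No — vertex b appears in no bag.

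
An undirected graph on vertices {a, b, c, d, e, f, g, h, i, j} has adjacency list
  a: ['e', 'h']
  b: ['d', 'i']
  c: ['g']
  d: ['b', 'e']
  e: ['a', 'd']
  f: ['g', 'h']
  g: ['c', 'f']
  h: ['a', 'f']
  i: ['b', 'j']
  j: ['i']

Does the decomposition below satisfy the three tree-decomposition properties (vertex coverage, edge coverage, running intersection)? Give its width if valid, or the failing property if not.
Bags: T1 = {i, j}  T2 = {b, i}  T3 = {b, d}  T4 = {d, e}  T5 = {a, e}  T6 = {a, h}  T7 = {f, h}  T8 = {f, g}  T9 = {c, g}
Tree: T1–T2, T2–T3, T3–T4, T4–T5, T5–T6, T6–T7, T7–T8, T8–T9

Every vertex of G appears in some bag (union = {a, b, c, d, e, f, g, h, i, j}); every edge is covered by a bag; and for each vertex v the set of bags containing v is connected in the bag tree. The decomposition is therefore valid. The largest bag has 2 vertices, so the width is 1.

Yes; width 1.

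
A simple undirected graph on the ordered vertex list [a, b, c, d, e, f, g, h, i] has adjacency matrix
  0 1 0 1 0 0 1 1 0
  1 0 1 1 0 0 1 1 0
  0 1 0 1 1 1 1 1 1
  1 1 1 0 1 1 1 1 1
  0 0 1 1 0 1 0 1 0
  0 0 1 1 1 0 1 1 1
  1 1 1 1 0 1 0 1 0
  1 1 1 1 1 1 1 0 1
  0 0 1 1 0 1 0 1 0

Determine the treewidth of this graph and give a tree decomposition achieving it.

The largest bag has 5 vertices, giving width 4; this decomposition certifies tw(G) ≤ 4. On the other hand G contains the 5-clique {c, d, f, g, h}. A clique must lie in a single bag of any decomposition, so no decomposition can have width below 4. The upper and lower bounds meet at 4, so that is the treewidth.

Treewidth 4.
One optimal decomposition is:
Bags: B1 = {c, d, f, g, h}  B2 = {c, d, f, h, i}  B3 = {b, c, d, g, h}  B4 = {c, d, e, f, h}  B5 = {a, b, d, g, h}
Tree: B1–B2, B1–B3, B2–B4, B3–B5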